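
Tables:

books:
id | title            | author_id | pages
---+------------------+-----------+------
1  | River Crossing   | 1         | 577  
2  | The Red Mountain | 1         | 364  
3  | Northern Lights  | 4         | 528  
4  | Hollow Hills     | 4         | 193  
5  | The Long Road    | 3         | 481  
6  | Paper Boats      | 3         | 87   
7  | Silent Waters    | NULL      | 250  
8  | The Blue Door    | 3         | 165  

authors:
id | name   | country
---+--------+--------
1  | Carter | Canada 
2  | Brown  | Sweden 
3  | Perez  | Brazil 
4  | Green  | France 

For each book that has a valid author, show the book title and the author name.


INNER JOIN keeps only books rows whose author_id matches an id in authors. Walk through each book:
  - book 1 (River Crossing): author_id=1 -> matches Carter
  - book 2 (The Red Mountain): author_id=1 -> matches Carter
  - book 3 (Northern Lights): author_id=4 -> matches Green
  - book 4 (Hollow Hills): author_id=4 -> matches Green
  - book 5 (The Long Road): author_id=3 -> matches Perez
  - book 6 (Paper Boats): author_id=3 -> matches Perez
  - book 7 (Silent Waters): author_id=NULL, no match -> dropped
  - book 8 (The Blue Door): author_id=3 -> matches Perez
So 1 of 8 rows is dropped.

SQL:
SELECT a.title, b.name AS author
FROM books a
INNER JOIN authors b ON a.author_id = b.id

Result:
title            | author
-----------------+-------
River Crossing   | Carter
The Red Mountain | Carter
Northern Lights  | Green 
Hollow Hills     | Green 
The Long Road    | Perez 
Paper Boats      | Perez 
The Blue Door    | Perez 


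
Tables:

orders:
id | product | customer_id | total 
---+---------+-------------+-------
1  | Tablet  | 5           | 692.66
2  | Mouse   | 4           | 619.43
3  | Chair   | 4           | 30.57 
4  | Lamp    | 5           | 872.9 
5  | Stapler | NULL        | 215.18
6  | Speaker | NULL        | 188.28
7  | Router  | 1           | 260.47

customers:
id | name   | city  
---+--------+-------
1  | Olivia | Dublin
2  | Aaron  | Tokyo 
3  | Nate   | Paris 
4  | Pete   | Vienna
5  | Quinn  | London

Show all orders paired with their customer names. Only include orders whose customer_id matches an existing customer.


INNER JOIN keeps only orders rows whose customer_id matches an id in customers. Walk through each order:
  - order 1 (Tablet): customer_id=5 -> matches Quinn
  - order 2 (Mouse): customer_id=4 -> matches Pete
  - order 3 (Chair): customer_id=4 -> matches Pete
  - order 4 (Lamp): customer_id=5 -> matches Quinn
  - order 5 (Stapler): customer_id=NULL, no match -> dropped
  - order 6 (Speaker): customer_id=NULL, no match -> dropped
  - order 7 (Router): customer_id=1 -> matches Olivia
So 2 of 7 rows are dropped.

SQL:
SELECT a.product, b.name AS customer
FROM orders a
INNER JOIN customers b ON a.customer_id = b.id

Result:
product | customer
--------+---------
Tablet  | Quinn   
Mouse   | Pete    
Chair   | Pete    
Lamp    | Quinn   
Router  | Olivia  


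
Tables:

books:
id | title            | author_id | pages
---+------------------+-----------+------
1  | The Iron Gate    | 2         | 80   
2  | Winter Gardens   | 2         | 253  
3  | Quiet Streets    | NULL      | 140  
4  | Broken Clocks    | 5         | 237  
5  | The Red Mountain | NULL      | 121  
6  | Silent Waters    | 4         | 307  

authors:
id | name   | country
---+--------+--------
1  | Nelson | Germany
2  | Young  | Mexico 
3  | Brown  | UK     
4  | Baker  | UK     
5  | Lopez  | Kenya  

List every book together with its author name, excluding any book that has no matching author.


INNER JOIN keeps only books rows whose author_id matches an id in authors. Walk through each book:
  - book 1 (The Iron Gate): author_id=2 -> matches Young
  - book 2 (Winter Gardens): author_id=2 -> matches Young
  - book 3 (Quiet Streets): author_id=NULL, no match -> dropped
  - book 4 (Broken Clocks): author_id=5 -> matches Lopez
  - book 5 (The Red Mountain): author_id=NULL, no match -> dropped
  - book 6 (Silent Waters): author_id=4 -> matches Baker
So 2 of 6 rows are dropped.

SQL:
SELECT a.title, b.name AS author
FROM books a
INNER JOIN authors b ON a.author_id = b.id

Result:
title          | author
---------------+-------
The Iron Gate  | Young 
Winter Gardens | Young 
Broken Clocks  | Lopez 
Silent Waters  | Baker 


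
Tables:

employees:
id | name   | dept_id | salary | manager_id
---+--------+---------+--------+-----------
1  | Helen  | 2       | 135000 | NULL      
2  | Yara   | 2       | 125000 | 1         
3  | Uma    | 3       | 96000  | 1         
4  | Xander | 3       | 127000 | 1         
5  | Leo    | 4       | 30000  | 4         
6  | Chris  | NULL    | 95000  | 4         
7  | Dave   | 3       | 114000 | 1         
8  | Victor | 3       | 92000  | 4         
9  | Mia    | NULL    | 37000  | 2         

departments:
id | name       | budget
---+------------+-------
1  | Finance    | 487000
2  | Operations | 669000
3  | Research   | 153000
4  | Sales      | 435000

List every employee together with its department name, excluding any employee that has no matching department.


INNER JOIN keeps only employees rows whose dept_id matches an id in departments. Walk through each employee:
  - employee 1 (Helen): dept_id=2 -> matches Operations
  - employee 2 (Yara): dept_id=2 -> matches Operations
  - employee 3 (Uma): dept_id=3 -> matches Research
  - employee 4 (Xander): dept_id=3 -> matches Research
  - employee 5 (Leo): dept_id=4 -> matches Sales
  - employee 6 (Chris): dept_id=NULL, no match -> dropped
  - employee 7 (Dave): dept_id=3 -> matches Research
  - employee 8 (Victor): dept_id=3 -> matches Research
  - employee 9 (Mia): dept_id=NULL, no match -> dropped
So 2 of 9 rows are dropped.

SQL:
SELECT a.name, b.name AS department
FROM employees a
INNER JOIN departments b ON a.dept_id = b.id

Result:
name   | department
-------+-----------
Helen  | Operations
Yara   | Operations
Uma    | Research  
Xander | Research  
Leo    | Sales     
Dave   | Research  
Victor | Research  


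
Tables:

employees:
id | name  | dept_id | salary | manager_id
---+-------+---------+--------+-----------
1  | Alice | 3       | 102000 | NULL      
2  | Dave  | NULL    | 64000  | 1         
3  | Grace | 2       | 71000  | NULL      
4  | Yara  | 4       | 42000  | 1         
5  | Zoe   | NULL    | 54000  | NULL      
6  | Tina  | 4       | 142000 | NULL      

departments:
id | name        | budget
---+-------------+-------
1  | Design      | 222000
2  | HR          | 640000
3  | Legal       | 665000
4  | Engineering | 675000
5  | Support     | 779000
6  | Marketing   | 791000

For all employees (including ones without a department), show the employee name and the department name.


LEFT JOIN keeps every row from employees (the left table); where dept_id has no match in departments, the department columns become NULL. Walk through each employee:
  - employee 1 (Alice): dept_id=3 -> matches Legal
  - employee 2 (Dave): dept_id=NULL, no match -> kept with NULL
  - employee 3 (Grace): dept_id=2 -> matches HR
  - employee 4 (Yara): dept_id=4 -> matches Engineering
  - employee 5 (Zoe): dept_id=NULL, no match -> kept with NULL
  - employee 6 (Tina): dept_id=4 -> matches Engineering
All 6 rows appear; 2 have NULL department.

SQL:
SELECT a.name, b.name AS department
FROM employees a
LEFT JOIN departments b ON a.dept_id = b.id

Result:
name  | department 
------+------------
Alice | Legal      
Dave  | NULL       
Grace | HR         
Yara  | Engineering
Zoe   | NULL       
Tina  | Engineering


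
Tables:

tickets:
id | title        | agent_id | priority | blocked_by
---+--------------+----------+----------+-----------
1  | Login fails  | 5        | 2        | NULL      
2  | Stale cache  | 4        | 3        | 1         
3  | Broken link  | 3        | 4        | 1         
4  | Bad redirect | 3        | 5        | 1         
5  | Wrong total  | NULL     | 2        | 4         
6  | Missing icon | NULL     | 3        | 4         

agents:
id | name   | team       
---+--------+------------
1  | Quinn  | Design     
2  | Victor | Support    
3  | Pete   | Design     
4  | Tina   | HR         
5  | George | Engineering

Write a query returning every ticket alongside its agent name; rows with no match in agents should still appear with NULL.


LEFT JOIN keeps every row from tickets (the left table); where agent_id has no match in agents, the agent columns become NULL. Walk through each ticket:
  - ticket 1 (Login fails): agent_id=5 -> matches George
  - ticket 2 (Stale cache): agent_id=4 -> matches Tina
  - ticket 3 (Broken link): agent_id=3 -> matches Pete
  - ticket 4 (Bad redirect): agent_id=3 -> matches Pete
  - ticket 5 (Wrong total): agent_id=NULL, no match -> kept with NULL
  - ticket 6 (Missing icon): agent_id=NULL, no match -> kept with NULL
All 6 rows appear; 2 have NULL agent.

SQL:
SELECT a.title, b.name AS agent
FROM tickets a
LEFT JOIN agents b ON a.agent_id = b.id

Result:
title        | agent 
-------------+-------
Login fails  | George
Stale cache  | Tina  
Broken link  | Pete  
Bad redirect | Pete  
Wrong total  | NULL  
Missing icon | NULL  


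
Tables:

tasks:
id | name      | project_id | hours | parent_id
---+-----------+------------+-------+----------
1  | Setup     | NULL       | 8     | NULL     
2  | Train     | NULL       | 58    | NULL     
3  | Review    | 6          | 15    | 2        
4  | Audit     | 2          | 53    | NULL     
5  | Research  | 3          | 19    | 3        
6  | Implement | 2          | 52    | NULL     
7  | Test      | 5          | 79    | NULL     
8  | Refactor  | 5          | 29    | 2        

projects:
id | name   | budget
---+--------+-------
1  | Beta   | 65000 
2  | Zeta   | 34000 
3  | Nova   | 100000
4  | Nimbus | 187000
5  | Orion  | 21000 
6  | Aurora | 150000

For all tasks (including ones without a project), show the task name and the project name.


LEFT JOIN keeps every row from tasks (the left table); where project_id has no match in projects, the project columns become NULL. Walk through each task:
  - task 1 (Setup): project_id=NULL, no match -> kept with NULL
  - task 2 (Train): project_id=NULL, no match -> kept with NULL
  - task 3 (Review): project_id=6 -> matches Aurora
  - task 4 (Audit): project_id=2 -> matches Zeta
  - task 5 (Research): project_id=3 -> matches Nova
  - task 6 (Implement): project_id=2 -> matches Zeta
  - task 7 (Test): project_id=5 -> matches Orion
  - task 8 (Refactor): project_id=5 -> matches Orion
All 8 rows appear; 2 have NULL project.

SQL:
SELECT a.name, b.name AS project
FROM tasks a
LEFT JOIN projects b ON a.project_id = b.id

Result:
name      | project
----------+--------
Setup     | NULL   
Train     | NULL   
Review    | Aurora 
Audit     | Zeta   
Research  | Nova   
Implement | Zeta   
Test      | Orion  
Refactor  | Orion  


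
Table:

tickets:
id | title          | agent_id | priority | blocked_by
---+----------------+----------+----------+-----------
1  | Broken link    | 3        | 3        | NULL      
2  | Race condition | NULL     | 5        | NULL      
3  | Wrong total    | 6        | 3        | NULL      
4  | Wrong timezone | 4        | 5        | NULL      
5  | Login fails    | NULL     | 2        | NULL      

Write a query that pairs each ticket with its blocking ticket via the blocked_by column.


This is a self-join: tickets is joined to a second copy of itself, matching each row's blocked_by to another row's id. Use LEFT JOIN so rows with blocked_by=NULL are kept.
  - ticket 1 (Broken link): blocked_by=NULL -> NULL
  - ticket 2 (Race condition): blocked_by=NULL -> NULL
  - ticket 3 (Wrong total): blocked_by=NULL -> NULL
  - ticket 4 (Wrong timezone): blocked_by=NULL -> NULL
  - ticket 5 (Login fails): blocked_by=NULL -> NULL

SQL:
SELECT a.title AS item, b.title AS blocked_by
FROM tickets a
LEFT JOIN tickets b ON a.blocked_by = b.id

Result:
item           | blocked_by
---------------+-----------
Broken link    | NULL      
Race condition | NULL      
Wrong total    | NULL      
Wrong timezone | NULL      
Login fails    | NULL      


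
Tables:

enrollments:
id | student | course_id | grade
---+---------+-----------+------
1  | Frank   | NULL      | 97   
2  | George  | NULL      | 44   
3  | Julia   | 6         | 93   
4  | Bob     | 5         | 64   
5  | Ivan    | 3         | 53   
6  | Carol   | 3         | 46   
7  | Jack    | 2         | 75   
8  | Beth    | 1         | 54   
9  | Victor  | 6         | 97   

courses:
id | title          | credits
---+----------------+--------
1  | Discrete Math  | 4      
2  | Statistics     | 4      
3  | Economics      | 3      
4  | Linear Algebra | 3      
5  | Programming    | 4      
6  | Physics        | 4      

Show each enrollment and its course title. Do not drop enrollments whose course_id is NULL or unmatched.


LEFT JOIN keeps every row from enrollments (the left table); where course_id has no match in courses, the course columns become NULL. Walk through each enrollment:
  - enrollment 1 (Frank): course_id=NULL, no match -> kept with NULL
  - enrollment 2 (George): course_id=NULL, no match -> kept with NULL
  - enrollment 3 (Julia): course_id=6 -> matches Physics
  - enrollment 4 (Bob): course_id=5 -> matches Programming
  - enrollment 5 (Ivan): course_id=3 -> matches Economics
  - enrollment 6 (Carol): course_id=3 -> matches Economics
  - enrollment 7 (Jack): course_id=2 -> matches Statistics
  - enrollment 8 (Beth): course_id=1 -> matches Discrete Math
  - enrollment 9 (Victor): course_id=6 -> matches Physics
All 9 rows appear; 2 have NULL course.

SQL:
SELECT a.student, b.title AS course
FROM enrollments a
LEFT JOIN courses b ON a.course_id = b.id

Result:
student | course       
--------+--------------
Frank   | NULL         
George  | NULL         
Julia   | Physics      
Bob     | Programming  
Ivan    | Economics    
Carol   | Economics    
Jack    | Statistics   
Beth    | Discrete Math
Victor  | Physics      


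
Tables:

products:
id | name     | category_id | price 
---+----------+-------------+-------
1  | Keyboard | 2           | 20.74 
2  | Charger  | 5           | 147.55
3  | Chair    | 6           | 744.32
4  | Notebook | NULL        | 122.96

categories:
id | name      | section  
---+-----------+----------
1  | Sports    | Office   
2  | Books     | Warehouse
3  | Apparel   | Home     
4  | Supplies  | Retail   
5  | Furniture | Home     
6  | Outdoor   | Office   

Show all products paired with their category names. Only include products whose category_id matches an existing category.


INNER JOIN keeps only products rows whose category_id matches an id in categories. Walk through each product:
  - product 1 (Keyboard): category_id=2 -> matches Books
  - product 2 (Charger): category_id=5 -> matches Furniture
  - product 3 (Chair): category_id=6 -> matches Outdoor
  - product 4 (Notebook): category_id=NULL, no match -> dropped
So 1 of 4 rows is dropped.

SQL:
SELECT a.name, b.name AS category
FROM products a
INNER JOIN categories b ON a.category_id = b.id

Result:
name     | category 
---------+----------
Keyboard | Books    
Charger  | Furniture
Chair    | Outdoor  


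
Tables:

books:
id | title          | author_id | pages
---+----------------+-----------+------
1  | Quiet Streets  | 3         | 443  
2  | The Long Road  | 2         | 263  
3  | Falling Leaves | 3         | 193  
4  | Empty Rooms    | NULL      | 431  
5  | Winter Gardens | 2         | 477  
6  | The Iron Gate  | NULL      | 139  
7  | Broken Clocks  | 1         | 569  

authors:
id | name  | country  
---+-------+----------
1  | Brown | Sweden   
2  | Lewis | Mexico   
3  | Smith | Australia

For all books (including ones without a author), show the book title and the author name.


LEFT JOIN keeps every row from books (the left table); where author_id has no match in authors, the author columns become NULL. Walk through each book:
  - book 1 (Quiet Streets): author_id=3 -> matches Smith
  - book 2 (The Long Road): author_id=2 -> matches Lewis
  - book 3 (Falling Leaves): author_id=3 -> matches Smith
  - book 4 (Empty Rooms): author_id=NULL, no match -> kept with NULL
  - book 5 (Winter Gardens): author_id=2 -> matches Lewis
  - book 6 (The Iron Gate): author_id=NULL, no match -> kept with NULL
  - book 7 (Broken Clocks): author_id=1 -> matches Brown
All 7 rows appear; 2 have NULL author.

SQL:
SELECT a.title, b.name AS author
FROM books a
LEFT JOIN authors b ON a.author_id = b.id

Result:
title          | author
---------------+-------
Quiet Streets  | Smith 
The Long Road  | Lewis 
Falling Leaves | Smith 
Empty Rooms    | NULL  
Winter Gardens | Lewis 
The Iron Gate  | NULL  
Broken Clocks  | Brown 


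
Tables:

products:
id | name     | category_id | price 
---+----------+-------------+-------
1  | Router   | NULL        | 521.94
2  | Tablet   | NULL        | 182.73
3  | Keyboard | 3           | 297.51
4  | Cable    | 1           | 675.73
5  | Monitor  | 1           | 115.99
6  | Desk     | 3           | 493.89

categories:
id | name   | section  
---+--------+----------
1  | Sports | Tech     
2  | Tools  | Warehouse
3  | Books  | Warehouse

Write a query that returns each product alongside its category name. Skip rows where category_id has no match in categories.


INNER JOIN keeps only products rows whose category_id matches an id in categories. Walk through each product:
  - product 1 (Router): category_id=NULL, no match -> dropped
  - product 2 (Tablet): category_id=NULL, no match -> dropped
  - product 3 (Keyboard): category_id=3 -> matches Books
  - product 4 (Cable): category_id=1 -> matches Sports
  - product 5 (Monitor): category_id=1 -> matches Sports
  - product 6 (Desk): category_id=3 -> matches Books
So 2 of 6 rows are dropped.

SQL:
SELECT a.name, b.name AS category
FROM products a
INNER JOIN categories b ON a.category_id = b.id

Result:
name     | category
---------+---------
Keyboard | Books   
Cable    | Sports  
Monitor  | Sports  
Desk     | Books   


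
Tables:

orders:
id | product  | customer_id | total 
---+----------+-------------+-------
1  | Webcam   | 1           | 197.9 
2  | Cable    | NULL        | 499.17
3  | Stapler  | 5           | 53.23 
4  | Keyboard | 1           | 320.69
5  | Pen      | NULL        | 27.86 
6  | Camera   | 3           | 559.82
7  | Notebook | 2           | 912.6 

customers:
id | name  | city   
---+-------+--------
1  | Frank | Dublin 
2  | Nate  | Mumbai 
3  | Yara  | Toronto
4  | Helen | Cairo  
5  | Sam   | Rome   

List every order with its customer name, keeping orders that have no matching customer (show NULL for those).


LEFT JOIN keeps every row from orders (the left table); where customer_id has no match in customers, the customer columns become NULL. Walk through each order:
  - order 1 (Webcam): customer_id=1 -> matches Frank
  - order 2 (Cable): customer_id=NULL, no match -> kept with NULL
  - order 3 (Stapler): customer_id=5 -> matches Sam
  - order 4 (Keyboard): customer_id=1 -> matches Frank
  - order 5 (Pen): customer_id=NULL, no match -> kept with NULL
  - order 6 (Camera): customer_id=3 -> matches Yara
  - order 7 (Notebook): customer_id=2 -> matches Nate
All 7 rows appear; 2 have NULL customer.

SQL:
SELECT a.product, b.name AS customer
FROM orders a
LEFT JOIN customers b ON a.customer_id = b.id

Result:
product  | customer
---------+---------
Webcam   | Frank   
Cable    | NULL    
Stapler  | Sam     
Keyboard | Frank   
Pen      | NULL    
Camera   | Yara    
Notebook | Nate    


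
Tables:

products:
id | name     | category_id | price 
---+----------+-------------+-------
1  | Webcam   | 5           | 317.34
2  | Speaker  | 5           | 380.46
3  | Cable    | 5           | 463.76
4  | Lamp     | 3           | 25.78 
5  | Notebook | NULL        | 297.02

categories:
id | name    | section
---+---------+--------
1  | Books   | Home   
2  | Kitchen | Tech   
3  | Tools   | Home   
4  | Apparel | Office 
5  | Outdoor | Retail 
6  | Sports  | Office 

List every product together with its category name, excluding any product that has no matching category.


INNER JOIN keeps only products rows whose category_id matches an id in categories. Walk through each product:
  - product 1 (Webcam): category_id=5 -> matches Outdoor
  - product 2 (Speaker): category_id=5 -> matches Outdoor
  - product 3 (Cable): category_id=5 -> matches Outdoor
  - product 4 (Lamp): category_id=3 -> matches Tools
  - product 5 (Notebook): category_id=NULL, no match -> dropped
So 1 of 5 rows is dropped.

SQL:
SELECT a.name, b.name AS category
FROM products a
INNER JOIN categories b ON a.category_id = b.id

Result:
name    | category
--------+---------
Webcam  | Outdoor 
Speaker | Outdoor 
Cable   | Outdoor 
Lamp    | Tools   


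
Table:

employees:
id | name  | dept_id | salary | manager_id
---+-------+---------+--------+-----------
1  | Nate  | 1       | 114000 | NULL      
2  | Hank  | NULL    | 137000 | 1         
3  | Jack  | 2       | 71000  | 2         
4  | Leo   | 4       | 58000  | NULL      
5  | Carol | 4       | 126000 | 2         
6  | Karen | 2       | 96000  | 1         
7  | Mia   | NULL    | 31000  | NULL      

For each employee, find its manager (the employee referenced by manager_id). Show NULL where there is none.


This is a self-join: employees is joined to a second copy of itself, matching each row's manager_id to another row's id. Use LEFT JOIN so rows with manager_id=NULL are kept.
  - employee 1 (Nate): manager_id=NULL -> NULL
  - employee 2 (Hank): manager_id=1 -> Nate
  - employee 3 (Jack): manager_id=2 -> Hank
  - employee 4 (Leo): manager_id=NULL -> NULL
  - employee 5 (Carol): manager_id=2 -> Hank
  - employee 6 (Karen): manager_id=1 -> Nate
  - employee 7 (Mia): manager_id=NULL -> NULL

SQL:
SELECT a.name AS item, b.name AS manager
FROM employees a
LEFT JOIN employees b ON a.manager_id = b.id

Result:
item  | manager
------+--------
Nate  | NULL   
Hank  | Nate   
Jack  | Hank   
Leo   | NULL   
Carol | Hank   
Karen | Nate   
Mia   | NULL   


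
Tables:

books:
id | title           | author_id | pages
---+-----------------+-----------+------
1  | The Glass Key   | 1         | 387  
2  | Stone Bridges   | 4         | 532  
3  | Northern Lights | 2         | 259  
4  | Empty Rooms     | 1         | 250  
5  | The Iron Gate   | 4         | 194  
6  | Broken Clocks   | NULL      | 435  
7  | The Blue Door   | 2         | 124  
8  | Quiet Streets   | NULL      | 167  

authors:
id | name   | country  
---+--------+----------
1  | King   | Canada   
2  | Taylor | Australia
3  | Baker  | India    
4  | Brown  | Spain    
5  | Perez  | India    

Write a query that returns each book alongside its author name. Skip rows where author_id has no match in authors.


INNER JOIN keeps only books rows whose author_id matches an id in authors. Walk through each book:
  - book 1 (The Glass Key): author_id=1 -> matches King
  - book 2 (Stone Bridges): author_id=4 -> matches Brown
  - book 3 (Northern Lights): author_id=2 -> matches Taylor
  - book 4 (Empty Rooms): author_id=1 -> matches King
  - book 5 (The Iron Gate): author_id=4 -> matches Brown
  - book 6 (Broken Clocks): author_id=NULL, no match -> dropped
  - book 7 (The Blue Door): author_id=2 -> matches Taylor
  - book 8 (Quiet Streets): author_id=NULL, no match -> dropped
So 2 of 8 rows are dropped.

SQL:
SELECT a.title, b.name AS author
FROM books a
INNER JOIN authors b ON a.author_id = b.id

Result:
title           | author
----------------+-------
The Glass Key   | King  
Stone Bridges   | Brown 
Northern Lights | Taylor
Empty Rooms     | King  
The Iron Gate   | Brown 
The Blue Door   | Taylor


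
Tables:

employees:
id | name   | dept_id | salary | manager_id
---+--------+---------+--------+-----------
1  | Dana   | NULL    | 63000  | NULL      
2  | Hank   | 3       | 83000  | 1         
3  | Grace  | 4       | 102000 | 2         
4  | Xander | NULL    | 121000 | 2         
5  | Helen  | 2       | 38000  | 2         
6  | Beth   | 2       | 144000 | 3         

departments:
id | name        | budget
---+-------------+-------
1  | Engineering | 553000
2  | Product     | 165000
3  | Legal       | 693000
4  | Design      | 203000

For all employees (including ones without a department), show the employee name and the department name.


LEFT JOIN keeps every row from employees (the left table); where dept_id has no match in departments, the department columns become NULL. Walk through each employee:
  - employee 1 (Dana): dept_id=NULL, no match -> kept with NULL
  - employee 2 (Hank): dept_id=3 -> matches Legal
  - employee 3 (Grace): dept_id=4 -> matches Design
  - employee 4 (Xander): dept_id=NULL, no match -> kept with NULL
  - employee 5 (Helen): dept_id=2 -> matches Product
  - employee 6 (Beth): dept_id=2 -> matches Product
All 6 rows appear; 2 have NULL department.

SQL:
SELECT a.name, b.name AS department
FROM employees a
LEFT JOIN departments b ON a.dept_id = b.id

Result:
name   | department
-------+-----------
Dana   | NULL      
Hank   | Legal     
Grace  | Design    
Xander | NULL      
Helen  | Product   
Beth   | Product   


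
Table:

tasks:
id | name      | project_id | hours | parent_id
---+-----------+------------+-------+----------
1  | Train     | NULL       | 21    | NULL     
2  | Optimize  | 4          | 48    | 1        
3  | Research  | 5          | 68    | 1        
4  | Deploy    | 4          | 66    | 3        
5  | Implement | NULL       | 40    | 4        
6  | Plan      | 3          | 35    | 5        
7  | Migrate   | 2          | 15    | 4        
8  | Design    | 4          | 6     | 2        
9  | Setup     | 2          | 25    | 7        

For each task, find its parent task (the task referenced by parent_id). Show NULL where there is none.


This is a self-join: tasks is joined to a second copy of itself, matching each row's parent_id to another row's id. Use LEFT JOIN so rows with parent_id=NULL are kept.
  - task 1 (Train): parent_id=NULL -> NULL
  - task 2 (Optimize): parent_id=1 -> Train
  - task 3 (Research): parent_id=1 -> Train
  - task 4 (Deploy): parent_id=3 -> Research
  - task 5 (Implement): parent_id=4 -> Deploy
  - task 6 (Plan): parent_id=5 -> Implement
  - task 7 (Migrate): parent_id=4 -> Deploy
  - task 8 (Design): parent_id=2 -> Optimize
  - task 9 (Setup): parent_id=7 -> Migrate

SQL:
SELECT a.name AS item, b.name AS parent
FROM tasks a
LEFT JOIN tasks b ON a.parent_id = b.id

Result:
item      | parent   
----------+----------
Train     | NULL     
Optimize  | Train    
Research  | Train    
Deploy    | Research 
Implement | Deploy   
Plan      | Implement
Migrate   | Deploy   
Design    | Optimize 
Setup     | Migrate  


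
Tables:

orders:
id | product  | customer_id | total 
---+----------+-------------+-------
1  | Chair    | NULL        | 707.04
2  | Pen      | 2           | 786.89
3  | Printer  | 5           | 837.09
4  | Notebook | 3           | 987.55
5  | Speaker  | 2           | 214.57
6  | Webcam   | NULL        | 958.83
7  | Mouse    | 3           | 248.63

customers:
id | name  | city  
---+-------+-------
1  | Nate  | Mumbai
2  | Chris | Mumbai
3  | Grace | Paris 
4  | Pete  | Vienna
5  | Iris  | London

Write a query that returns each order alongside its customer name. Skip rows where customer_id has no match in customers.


INNER JOIN keeps only orders rows whose customer_id matches an id in customers. Walk through each order:
  - order 1 (Chair): customer_id=NULL, no match -> dropped
  - order 2 (Pen): customer_id=2 -> matches Chris
  - order 3 (Printer): customer_id=5 -> matches Iris
  - order 4 (Notebook): customer_id=3 -> matches Grace
  - order 5 (Speaker): customer_id=2 -> matches Chris
  - order 6 (Webcam): customer_id=NULL, no match -> dropped
  - order 7 (Mouse): customer_id=3 -> matches Grace
So 2 of 7 rows are dropped.

SQL:
SELECT a.product, b.name AS customer
FROM orders a
INNER JOIN customers b ON a.customer_id = b.id

Result:
product  | customer
---------+---------
Pen      | Chris   
Printer  | Iris    
Notebook | Grace   
Speaker  | Chris   
Mouse    | Grace   


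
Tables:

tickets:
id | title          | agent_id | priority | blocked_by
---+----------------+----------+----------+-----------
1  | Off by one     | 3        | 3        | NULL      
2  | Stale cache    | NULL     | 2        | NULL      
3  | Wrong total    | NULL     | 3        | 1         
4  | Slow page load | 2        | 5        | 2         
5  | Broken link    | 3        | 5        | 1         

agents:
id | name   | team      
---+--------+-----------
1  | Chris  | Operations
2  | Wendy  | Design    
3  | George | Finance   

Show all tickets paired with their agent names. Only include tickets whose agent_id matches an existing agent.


INNER JOIN keeps only tickets rows whose agent_id matches an id in agents. Walk through each ticket:
  - ticket 1 (Off by one): agent_id=3 -> matches George
  - ticket 2 (Stale cache): agent_id=NULL, no match -> dropped
  - ticket 3 (Wrong total): agent_id=NULL, no match -> dropped
  - ticket 4 (Slow page load): agent_id=2 -> matches Wendy
  - ticket 5 (Broken link): agent_id=3 -> matches George
So 2 of 5 rows are dropped.

SQL:
SELECT a.title, b.name AS agent
FROM tickets a
INNER JOIN agents b ON a.agent_id = b.id

Result:
title          | agent 
---------------+-------
Off by one     | George
Slow page load | Wendy 
Broken link    | George


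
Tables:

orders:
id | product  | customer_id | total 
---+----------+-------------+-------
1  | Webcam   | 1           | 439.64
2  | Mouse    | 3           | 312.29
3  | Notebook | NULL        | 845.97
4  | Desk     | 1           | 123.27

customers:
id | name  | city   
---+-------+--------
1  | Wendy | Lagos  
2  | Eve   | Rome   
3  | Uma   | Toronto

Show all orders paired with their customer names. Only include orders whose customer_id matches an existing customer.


INNER JOIN keeps only orders rows whose customer_id matches an id in customers. Walk through each order:
  - order 1 (Webcam): customer_id=1 -> matches Wendy
  - order 2 (Mouse): customer_id=3 -> matches Uma
  - order 3 (Notebook): customer_id=NULL, no match -> dropped
  - order 4 (Desk): customer_id=1 -> matches Wendy
So 1 of 4 rows is dropped.

SQL:
SELECT a.product, b.name AS customer
FROM orders a
INNER JOIN customers b ON a.customer_id = b.id

Result:
product | customer
--------+---------
Webcam  | Wendy   
Mouse   | Uma     
Desk    | Wendy   


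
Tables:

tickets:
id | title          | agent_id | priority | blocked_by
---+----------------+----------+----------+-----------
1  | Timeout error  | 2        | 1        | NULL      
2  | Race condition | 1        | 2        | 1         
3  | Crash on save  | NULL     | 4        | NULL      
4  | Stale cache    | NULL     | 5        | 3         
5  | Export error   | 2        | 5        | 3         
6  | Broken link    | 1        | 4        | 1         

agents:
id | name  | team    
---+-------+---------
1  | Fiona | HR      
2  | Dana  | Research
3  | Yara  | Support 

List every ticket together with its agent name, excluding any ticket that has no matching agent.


INNER JOIN keeps only tickets rows whose agent_id matches an id in agents. Walk through each ticket:
  - ticket 1 (Timeout error): agent_id=2 -> matches Dana
  - ticket 2 (Race condition): agent_id=1 -> matches Fiona
  - ticket 3 (Crash on save): agent_id=NULL, no match -> dropped
  - ticket 4 (Stale cache): agent_id=NULL, no match -> dropped
  - ticket 5 (Export error): agent_id=2 -> matches Dana
  - ticket 6 (Broken link): agent_id=1 -> matches Fiona
So 2 of 6 rows are dropped.

SQL:
SELECT a.title, b.name AS agent
FROM tickets a
INNER JOIN agents b ON a.agent_id = b.id

Result:
title          | agent
---------------+------
Timeout error  | Dana 
Race condition | Fiona
Export error   | Dana 
Broken link    | Fiona


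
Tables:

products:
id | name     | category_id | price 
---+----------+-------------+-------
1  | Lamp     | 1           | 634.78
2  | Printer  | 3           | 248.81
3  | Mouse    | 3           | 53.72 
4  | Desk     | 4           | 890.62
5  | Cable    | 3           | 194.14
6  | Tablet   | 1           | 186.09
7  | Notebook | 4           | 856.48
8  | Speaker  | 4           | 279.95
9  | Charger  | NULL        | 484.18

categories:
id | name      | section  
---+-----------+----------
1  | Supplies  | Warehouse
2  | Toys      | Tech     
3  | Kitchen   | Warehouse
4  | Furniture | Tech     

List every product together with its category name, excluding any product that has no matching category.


INNER JOIN keeps only products rows whose category_id matches an id in categories. Walk through each product:
  - product 1 (Lamp): category_id=1 -> matches Supplies
  - product 2 (Printer): category_id=3 -> matches Kitchen
  - product 3 (Mouse): category_id=3 -> matches Kitchen
  - product 4 (Desk): category_id=4 -> matches Furniture
  - product 5 (Cable): category_id=3 -> matches Kitchen
  - product 6 (Tablet): category_id=1 -> matches Supplies
  - product 7 (Notebook): category_id=4 -> matches Furniture
  - product 8 (Speaker): category_id=4 -> matches Furniture
  - product 9 (Charger): category_id=NULL, no match -> dropped
So 1 of 9 rows is dropped.

SQL:
SELECT a.name, b.name AS category
FROM products a
INNER JOIN categories b ON a.category_id = b.id

Result:
name     | category 
---------+----------
Lamp     | Supplies 
Printer  | Kitchen  
Mouse    | Kitchen  
Desk     | Furniture
Cable    | Kitchen  
Tablet   | Supplies 
Notebook | Furniture
Speaker  | Furniture


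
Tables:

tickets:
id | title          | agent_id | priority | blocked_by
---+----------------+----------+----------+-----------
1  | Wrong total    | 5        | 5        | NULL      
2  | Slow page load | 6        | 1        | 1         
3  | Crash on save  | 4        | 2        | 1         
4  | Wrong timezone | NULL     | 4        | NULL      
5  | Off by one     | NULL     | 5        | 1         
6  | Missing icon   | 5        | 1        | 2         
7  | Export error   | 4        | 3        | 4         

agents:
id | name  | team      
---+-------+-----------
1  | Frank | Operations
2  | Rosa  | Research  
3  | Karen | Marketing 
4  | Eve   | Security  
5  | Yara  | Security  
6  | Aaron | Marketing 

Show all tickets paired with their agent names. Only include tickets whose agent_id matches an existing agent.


INNER JOIN keeps only tickets rows whose agent_id matches an id in agents. Walk through each ticket:
  - ticket 1 (Wrong total): agent_id=5 -> matches Yara
  - ticket 2 (Slow page load): agent_id=6 -> matches Aaron
  - ticket 3 (Crash on save): agent_id=4 -> matches Eve
  - ticket 4 (Wrong timezone): agent_id=NULL, no match -> dropped
  - ticket 5 (Off by one): agent_id=NULL, no match -> dropped
  - ticket 6 (Missing icon): agent_id=5 -> matches Yara
  - ticket 7 (Export error): agent_id=4 -> matches Eve
So 2 of 7 rows are dropped.

SQL:
SELECT a.title, b.name AS agent
FROM tickets a
INNER JOIN agents b ON a.agent_id = b.id

Result:
title          | agent
---------------+------
Wrong total    | Yara 
Slow page load | Aaron
Crash on save  | Eve  
Missing icon   | Yara 
Export error   | Eve  


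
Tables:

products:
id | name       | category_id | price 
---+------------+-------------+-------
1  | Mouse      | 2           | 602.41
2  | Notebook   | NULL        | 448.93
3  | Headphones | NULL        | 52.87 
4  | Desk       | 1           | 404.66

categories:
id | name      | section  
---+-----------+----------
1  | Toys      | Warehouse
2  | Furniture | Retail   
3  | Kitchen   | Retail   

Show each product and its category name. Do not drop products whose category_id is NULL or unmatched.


LEFT JOIN keeps every row from products (the left table); where category_id has no match in categories, the category columns become NULL. Walk through each product:
  - product 1 (Mouse): category_id=2 -> matches Furniture
  - product 2 (Notebook): category_id=NULL, no match -> kept with NULL
  - product 3 (Headphones): category_id=NULL, no match -> kept with NULL
  - product 4 (Desk): category_id=1 -> matches Toys
All 4 rows appear; 2 have NULL category.

SQL:
SELECT a.name, b.name AS category
FROM products a
LEFT JOIN categories b ON a.category_id = b.id

Result:
name       | category 
-----------+----------
Mouse      | Furniture
Notebook   | NULL     
Headphones | NULL     
Desk       | Toys     


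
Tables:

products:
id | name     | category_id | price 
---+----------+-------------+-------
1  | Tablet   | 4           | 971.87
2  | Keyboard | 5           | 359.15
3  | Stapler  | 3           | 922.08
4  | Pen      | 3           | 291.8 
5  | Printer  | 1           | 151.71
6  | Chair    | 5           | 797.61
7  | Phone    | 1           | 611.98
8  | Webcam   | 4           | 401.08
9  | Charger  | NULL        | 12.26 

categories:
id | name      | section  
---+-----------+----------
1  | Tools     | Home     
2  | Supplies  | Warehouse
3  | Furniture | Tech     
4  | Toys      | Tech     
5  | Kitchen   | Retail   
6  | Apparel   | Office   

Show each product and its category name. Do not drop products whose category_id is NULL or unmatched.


LEFT JOIN keeps every row from products (the left table); where category_id has no match in categories, the category columns become NULL. Walk through each product:
  - product 1 (Tablet): category_id=4 -> matches Toys
  - product 2 (Keyboard): category_id=5 -> matches Kitchen
  - product 3 (Stapler): category_id=3 -> matches Furniture
  - product 4 (Pen): category_id=3 -> matches Furniture
  - product 5 (Printer): category_id=1 -> matches Tools
  - product 6 (Chair): category_id=5 -> matches Kitchen
  - product 7 (Phone): category_id=1 -> matches Tools
  - product 8 (Webcam): category_id=4 -> matches Toys
  - product 9 (Charger): category_id=NULL, no match -> kept with NULL
All 9 rows appear; 1 has NULL category.

SQL:
SELECT a.name, b.name AS category
FROM products a
LEFT JOIN categories b ON a.category_id = b.id

Result:
name     | category 
---------+----------
Tablet   | Toys     
Keyboard | Kitchen  
Stapler  | Furniture
Pen      | Furniture
Printer  | Tools    
Chair    | Kitchen  
Phone    | Tools    
Webcam   | Toys     
Charger  | NULL     


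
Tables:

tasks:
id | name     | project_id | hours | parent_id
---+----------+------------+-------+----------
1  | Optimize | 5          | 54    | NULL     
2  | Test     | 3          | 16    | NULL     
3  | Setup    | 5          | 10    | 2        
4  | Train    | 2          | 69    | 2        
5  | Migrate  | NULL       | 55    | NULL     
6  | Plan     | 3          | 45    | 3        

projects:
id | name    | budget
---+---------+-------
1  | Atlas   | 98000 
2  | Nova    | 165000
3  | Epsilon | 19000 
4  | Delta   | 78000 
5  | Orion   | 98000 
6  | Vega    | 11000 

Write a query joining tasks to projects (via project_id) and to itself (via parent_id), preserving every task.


Two LEFT JOINs from the same base table tasks: one to projects via project_id, one to tasks itself via parent_id. Both are LEFT so every task is preserved.
Match against projects:
  - task 1 (Optimize): project_id=5 -> matches Orion
  - task 2 (Test): project_id=3 -> matches Epsilon
  - task 3 (Setup): project_id=5 -> matches Orion
  - task 4 (Train): project_id=2 -> matches Nova
  - task 5 (Migrate): project_id=NULL, no match -> kept with NULL
  - task 6 (Plan): project_id=3 -> matches Epsilon
Match against tasks (self):
  - task 1 (Optimize): parent_id=NULL -> NULL
  - task 2 (Test): parent_id=NULL -> NULL
  - task 3 (Setup): parent_id=2 -> Test
  - task 4 (Train): parent_id=2 -> Test
  - task 5 (Migrate): parent_id=NULL -> NULL
  - task 6 (Plan): parent_id=3 -> Setup

SQL:
SELECT a.name, b.name AS project, c.name AS parent
FROM tasks a
LEFT JOIN projects b ON a.project_id = b.id
LEFT JOIN tasks c ON a.parent_id = c.id

Result:
name     | project | parent
---------+---------+-------
Optimize | Orion   | NULL  
Test     | Epsilon | NULL  
Setup    | Orion   | Test  
Train    | Nova    | Test  
Migrate  | NULL    | NULL  
Plan     | Epsilon | Setup 


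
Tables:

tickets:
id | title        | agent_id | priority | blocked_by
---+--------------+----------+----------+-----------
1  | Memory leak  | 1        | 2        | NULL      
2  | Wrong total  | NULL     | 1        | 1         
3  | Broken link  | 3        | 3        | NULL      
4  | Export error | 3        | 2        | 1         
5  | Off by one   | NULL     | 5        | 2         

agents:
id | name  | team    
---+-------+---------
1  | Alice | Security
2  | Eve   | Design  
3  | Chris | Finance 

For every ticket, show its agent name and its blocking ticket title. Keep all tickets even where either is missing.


Two LEFT JOINs from the same base table tickets: one to agents via agent_id, one to tickets itself via blocked_by. Both are LEFT so every ticket is preserved.
Match against agents:
  - ticket 1 (Memory leak): agent_id=1 -> matches Alice
  - ticket 2 (Wrong total): agent_id=NULL, no match -> kept with NULL
  - ticket 3 (Broken link): agent_id=3 -> matches Chris
  - ticket 4 (Export error): agent_id=3 -> matches Chris
  - ticket 5 (Off by one): agent_id=NULL, no match -> kept with NULL
Match against tickets (self):
  - ticket 1 (Memory leak): blocked_by=NULL -> NULL
  - ticket 2 (Wrong total): blocked_by=1 -> Memory leak
  - ticket 3 (Broken link): blocked_by=NULL -> NULL
  - ticket 4 (Export error): blocked_by=1 -> Memory leak
  - ticket 5 (Off by one): blocked_by=2 -> Wrong total

SQL:
SELECT a.title, b.name AS agent, c.title AS blocked_by
FROM tickets a
LEFT JOIN agents b ON a.agent_id = b.id
LEFT JOIN tickets c ON a.blocked_by = c.id

Result:
title        | agent | blocked_by 
-------------+-------+------------
Memory leak  | Alice | NULL       
Wrong total  | NULL  | Memory leak
Broken link  | Chris | NULL       
Export error | Chris | Memory leak
Off by one   | NULL  | Wrong total
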